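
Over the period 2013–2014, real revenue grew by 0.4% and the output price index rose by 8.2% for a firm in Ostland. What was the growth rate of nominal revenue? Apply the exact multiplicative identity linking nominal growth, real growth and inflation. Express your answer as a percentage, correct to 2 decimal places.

(1 + g_nom) = (1 + g_real)(1 + π) = 1.0040 × 1.0820 = 1.08633.

8.63%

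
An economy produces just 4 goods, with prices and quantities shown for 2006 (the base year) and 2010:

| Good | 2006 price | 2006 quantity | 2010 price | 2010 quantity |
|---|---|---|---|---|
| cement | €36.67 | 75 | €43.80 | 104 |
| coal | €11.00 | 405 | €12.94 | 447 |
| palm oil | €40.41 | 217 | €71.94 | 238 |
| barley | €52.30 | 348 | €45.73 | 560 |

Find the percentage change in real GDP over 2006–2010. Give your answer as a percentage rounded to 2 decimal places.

Real GDP 2006 = Nominal GDP 2006 = 36.67·75 + 11.00·405 + 40.41·217 + 52.30·348 = 34174.62.
Real GDP 2010 (at 2006 prices) = 36.67·104 + 11.00·447 + 40.41·238 + 52.30·560 = 47636.26.
Real growth = 47636.26/34174.62 − 1 = 0.3939.

39.39%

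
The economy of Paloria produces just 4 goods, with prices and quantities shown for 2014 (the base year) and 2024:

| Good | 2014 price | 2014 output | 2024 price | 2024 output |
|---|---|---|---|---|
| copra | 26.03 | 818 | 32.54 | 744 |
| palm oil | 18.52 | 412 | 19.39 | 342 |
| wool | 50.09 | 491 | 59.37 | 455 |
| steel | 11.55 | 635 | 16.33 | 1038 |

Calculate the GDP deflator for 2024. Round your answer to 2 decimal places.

123.69

Nominal GDP 2024 = 32.54·744 + 19.39·342 + 59.37·455 + 16.33·1038 = 74805.03.
Real GDP 2024 (at 2014 prices) = 26.03·744 + 18.52·342 + 50.09·455 + 11.55·1038 = 60480.01.
Deflator = Nominal/Real × 100 = 74805.03/60480.01 × 100 = 123.686.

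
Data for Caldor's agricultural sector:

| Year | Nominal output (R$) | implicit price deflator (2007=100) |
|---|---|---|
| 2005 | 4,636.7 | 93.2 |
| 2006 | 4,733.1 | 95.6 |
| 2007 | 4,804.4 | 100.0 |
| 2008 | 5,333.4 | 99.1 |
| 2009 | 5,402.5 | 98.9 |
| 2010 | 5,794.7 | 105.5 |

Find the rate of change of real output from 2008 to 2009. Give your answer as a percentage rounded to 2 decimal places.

Real output 2008 = 5333.4/0.991 = 5381.84.
Real output 2009 = 5402.5/0.989 = 5462.59.
Change = 5462.59/5381.84 − 1 = 0.0150.

1.50%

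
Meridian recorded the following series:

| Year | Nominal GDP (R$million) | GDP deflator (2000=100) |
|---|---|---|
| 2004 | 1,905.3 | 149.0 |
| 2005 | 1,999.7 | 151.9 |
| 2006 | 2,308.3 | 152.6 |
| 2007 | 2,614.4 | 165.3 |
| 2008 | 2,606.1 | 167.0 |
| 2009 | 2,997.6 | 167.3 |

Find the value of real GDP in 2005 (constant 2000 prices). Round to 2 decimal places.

Real GDP 2005 = 1999.7 / 1.519 = 1316.46.

R$1,316.46 million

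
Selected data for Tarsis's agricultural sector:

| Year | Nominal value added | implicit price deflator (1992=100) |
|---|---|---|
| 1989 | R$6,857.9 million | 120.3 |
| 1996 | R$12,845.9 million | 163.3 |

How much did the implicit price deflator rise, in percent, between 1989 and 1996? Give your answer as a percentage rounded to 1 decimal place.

Price-level change = 163.3 / 120.3 − 1 = 0.3574.

35.7%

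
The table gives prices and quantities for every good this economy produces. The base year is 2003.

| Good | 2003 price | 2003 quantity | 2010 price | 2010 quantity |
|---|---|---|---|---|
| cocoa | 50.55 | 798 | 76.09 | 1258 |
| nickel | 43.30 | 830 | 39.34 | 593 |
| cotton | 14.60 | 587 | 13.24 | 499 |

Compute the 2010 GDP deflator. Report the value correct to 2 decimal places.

130.14

Nominal GDP 2010 = 76.09·1258 + 39.34·593 + 13.24·499 = 125656.60.
Real GDP 2010 (at 2003 prices) = 50.55·1258 + 43.30·593 + 14.60·499 = 96554.20.
Deflator = Nominal/Real × 100 = 125656.60/96554.20 × 100 = 130.141.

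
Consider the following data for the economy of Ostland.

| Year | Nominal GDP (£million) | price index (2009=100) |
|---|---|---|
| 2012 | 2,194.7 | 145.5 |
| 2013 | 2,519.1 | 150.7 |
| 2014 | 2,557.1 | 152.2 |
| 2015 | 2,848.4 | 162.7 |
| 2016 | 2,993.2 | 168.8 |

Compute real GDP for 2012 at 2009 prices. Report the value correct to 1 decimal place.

Real GDP 2012 = 2194.7 / 1.455 = 1508.38.

£1,508.4 million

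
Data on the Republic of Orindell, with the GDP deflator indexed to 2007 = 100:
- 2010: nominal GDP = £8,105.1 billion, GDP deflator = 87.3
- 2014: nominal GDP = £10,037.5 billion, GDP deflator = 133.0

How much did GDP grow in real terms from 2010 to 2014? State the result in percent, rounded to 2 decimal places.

Deflate each year: 2010 → 8105.1/0.873 = 9284.19; 2014 → 10037.5/1.330 = 7546.99.
So real GDP changed by 7546.99/9284.19 − 1 = -0.1871, i.e. -18.71%.

-18.71%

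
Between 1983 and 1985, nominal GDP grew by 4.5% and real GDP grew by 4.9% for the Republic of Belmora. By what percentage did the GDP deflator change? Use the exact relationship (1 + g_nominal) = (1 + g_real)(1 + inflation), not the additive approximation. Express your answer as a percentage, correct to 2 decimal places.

(1 + g_nom) = (1 + g_real)(1 + π), so π = 1.0450 / 1.0490 − 1 = -0.00381.

-0.38%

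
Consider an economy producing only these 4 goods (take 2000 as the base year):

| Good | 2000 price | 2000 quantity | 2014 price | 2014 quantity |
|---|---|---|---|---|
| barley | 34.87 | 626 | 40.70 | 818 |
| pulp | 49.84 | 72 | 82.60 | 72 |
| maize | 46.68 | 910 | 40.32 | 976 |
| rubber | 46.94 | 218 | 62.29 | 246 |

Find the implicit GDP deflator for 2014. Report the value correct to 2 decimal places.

105.26

Nominal GDP 2014 = 40.70·818 + 82.60·72 + 40.32·976 + 62.29·246 = 93915.46.
Real GDP 2014 (at 2000 prices) = 34.87·818 + 49.84·72 + 46.68·976 + 46.94·246 = 89219.06.
Deflator = Nominal/Real × 100 = 93915.46/89219.06 × 100 = 105.264.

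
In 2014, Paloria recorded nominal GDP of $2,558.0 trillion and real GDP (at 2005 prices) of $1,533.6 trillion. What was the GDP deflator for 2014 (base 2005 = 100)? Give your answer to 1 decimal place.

166.8

GDP deflator = (Nominal / Real) × 100 = 2558.0 / 1533.6 × 100 = 166.80.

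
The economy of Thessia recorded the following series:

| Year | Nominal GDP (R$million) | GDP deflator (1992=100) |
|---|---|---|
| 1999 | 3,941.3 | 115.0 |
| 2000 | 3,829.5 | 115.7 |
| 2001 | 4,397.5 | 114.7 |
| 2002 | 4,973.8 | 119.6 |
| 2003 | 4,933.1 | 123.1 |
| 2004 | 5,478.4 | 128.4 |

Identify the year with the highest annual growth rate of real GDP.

2000: real = 3829.5/1.157 = 3309.85; growth vs 1999 (3427.22) = -3.42%.
2001: real = 4397.5/1.147 = 3833.91; growth vs 2000 (3309.85) = 15.83%.
2002: real = 4973.8/1.196 = 4158.70; growth vs 2001 (3833.91) = 8.47%.
2003: real = 4933.1/1.231 = 4007.39; growth vs 2002 (4158.70) = -3.64%.
2004: real = 5478.4/1.284 = 4266.67; growth vs 2003 (4007.39) = 6.47%.

2001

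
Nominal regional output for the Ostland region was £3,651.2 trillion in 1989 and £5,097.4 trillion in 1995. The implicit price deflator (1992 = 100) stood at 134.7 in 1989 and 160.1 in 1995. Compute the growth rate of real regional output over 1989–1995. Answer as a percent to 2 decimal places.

Deflate each year: 1989 → 3651.2/1.347 = 2710.62; 1995 → 5097.4/1.601 = 3183.89.
So real regional output changed by 3183.89/2710.62 − 1 = 0.1746, i.e. 17.46%.

17.46%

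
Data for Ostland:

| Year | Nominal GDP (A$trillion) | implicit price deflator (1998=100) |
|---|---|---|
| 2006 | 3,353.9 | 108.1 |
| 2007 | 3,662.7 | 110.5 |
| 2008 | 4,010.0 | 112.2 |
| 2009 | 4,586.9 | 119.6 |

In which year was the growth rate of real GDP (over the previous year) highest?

2007: real = 3662.7/1.105 = 3314.66; growth vs 2006 (3102.59) = 6.84%.
2008: real = 4010.0/1.122 = 3573.98; growth vs 2007 (3314.66) = 7.82%.
2009: real = 4586.9/1.196 = 3835.20; growth vs 2008 (3573.98) = 7.31%.

2008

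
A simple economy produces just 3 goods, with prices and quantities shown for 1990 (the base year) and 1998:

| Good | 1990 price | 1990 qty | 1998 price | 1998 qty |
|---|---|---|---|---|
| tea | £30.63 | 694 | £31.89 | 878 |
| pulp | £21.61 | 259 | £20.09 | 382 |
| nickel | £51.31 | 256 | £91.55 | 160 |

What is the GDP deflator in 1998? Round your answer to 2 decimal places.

116.06

Nominal GDP 1998 = 31.89·878 + 20.09·382 + 91.55·160 = 50321.80.
Real GDP 1998 (at 1990 prices) = 30.63·878 + 21.61·382 + 51.31·160 = 43357.76.
Deflator = Nominal/Real × 100 = 50321.80/43357.76 × 100 = 116.062.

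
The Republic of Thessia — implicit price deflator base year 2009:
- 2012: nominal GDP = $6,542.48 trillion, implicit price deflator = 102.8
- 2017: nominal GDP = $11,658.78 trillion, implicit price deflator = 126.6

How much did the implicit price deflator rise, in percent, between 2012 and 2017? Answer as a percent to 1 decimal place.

23.2%

Price-level change = 126.6 / 102.8 − 1 = 0.2315.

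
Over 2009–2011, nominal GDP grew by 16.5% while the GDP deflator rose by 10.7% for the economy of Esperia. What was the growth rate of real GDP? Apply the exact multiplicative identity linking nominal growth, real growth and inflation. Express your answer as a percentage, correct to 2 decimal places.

(1 + g_nom) = (1 + g_real)(1 + π), so g_real = 1.1650 / 1.1070 − 1 = 0.05239.

5.24%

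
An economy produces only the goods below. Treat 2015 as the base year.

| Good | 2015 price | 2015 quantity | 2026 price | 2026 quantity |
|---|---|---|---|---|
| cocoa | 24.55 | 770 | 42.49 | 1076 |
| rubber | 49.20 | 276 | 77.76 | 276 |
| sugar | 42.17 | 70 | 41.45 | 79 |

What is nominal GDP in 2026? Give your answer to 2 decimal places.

70455.55

Nominal GDP 2026 = Σ (p_2026 × q_2026) = 42.49·1076 + 77.76·276 + 41.45·79 = 70455.55.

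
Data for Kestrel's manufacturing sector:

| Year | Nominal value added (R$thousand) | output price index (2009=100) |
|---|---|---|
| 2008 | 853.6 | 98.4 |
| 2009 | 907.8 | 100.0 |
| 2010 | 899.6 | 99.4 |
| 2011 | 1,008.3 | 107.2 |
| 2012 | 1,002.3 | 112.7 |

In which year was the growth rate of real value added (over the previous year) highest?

2009

2009: real = 907.8/1.000 = 907.80; growth vs 2008 (867.48) = 4.65%.
2010: real = 899.6/0.994 = 905.03; growth vs 2009 (907.80) = -0.31%.
2011: real = 1008.3/1.072 = 940.58; growth vs 2010 (905.03) = 3.93%.
2012: real = 1002.3/1.127 = 889.35; growth vs 2011 (940.58) = -5.45%.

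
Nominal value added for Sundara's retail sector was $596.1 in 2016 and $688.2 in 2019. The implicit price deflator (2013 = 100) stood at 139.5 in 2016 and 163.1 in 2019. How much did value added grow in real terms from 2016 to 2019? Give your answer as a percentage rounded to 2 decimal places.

Real value added 2016 = 596.1 / 1.395 = 427.31.
Real value added 2019 = 688.2 / 1.631 = 421.95.
Real growth = 421.95 / 427.31 − 1 = -0.0125.

-1.25%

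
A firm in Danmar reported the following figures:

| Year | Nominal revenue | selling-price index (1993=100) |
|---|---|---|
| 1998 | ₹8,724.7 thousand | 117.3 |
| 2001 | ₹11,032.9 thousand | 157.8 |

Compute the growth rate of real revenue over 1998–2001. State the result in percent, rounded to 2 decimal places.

-6.00%

Real revenue 1998 = 8724.7 / 1.173 = 7437.94.
Real revenue 2001 = 11032.9 / 1.578 = 6991.70.
Real growth = 6991.70 / 7437.94 − 1 = -0.0600.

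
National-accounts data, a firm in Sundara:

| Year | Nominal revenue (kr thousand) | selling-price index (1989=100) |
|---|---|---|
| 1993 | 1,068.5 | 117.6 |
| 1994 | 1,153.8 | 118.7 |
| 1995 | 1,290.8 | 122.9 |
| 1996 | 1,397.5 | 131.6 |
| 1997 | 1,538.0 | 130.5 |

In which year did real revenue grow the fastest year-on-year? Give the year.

1997

1994: real = 1153.8/1.187 = 972.03; growth vs 1993 (908.59) = 6.98%.
1995: real = 1290.8/1.229 = 1050.28; growth vs 1994 (972.03) = 8.05%.
1996: real = 1397.5/1.316 = 1061.93; growth vs 1995 (1050.28) = 1.11%.
1997: real = 1538.0/1.305 = 1178.54; growth vs 1996 (1061.93) = 10.98%.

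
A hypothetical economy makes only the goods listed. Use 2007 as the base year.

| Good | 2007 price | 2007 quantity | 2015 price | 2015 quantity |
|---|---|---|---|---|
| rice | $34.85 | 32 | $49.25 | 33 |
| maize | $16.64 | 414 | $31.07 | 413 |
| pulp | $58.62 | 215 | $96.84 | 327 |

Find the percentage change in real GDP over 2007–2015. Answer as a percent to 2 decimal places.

31.95%

Real GDP 2007 = Nominal GDP 2007 = 34.85·32 + 16.64·414 + 58.62·215 = 20607.46.
Real GDP 2015 (at 2007 prices) = 34.85·33 + 16.64·413 + 58.62·327 = 27191.11.
Real growth = 27191.11/20607.46 − 1 = 0.3195.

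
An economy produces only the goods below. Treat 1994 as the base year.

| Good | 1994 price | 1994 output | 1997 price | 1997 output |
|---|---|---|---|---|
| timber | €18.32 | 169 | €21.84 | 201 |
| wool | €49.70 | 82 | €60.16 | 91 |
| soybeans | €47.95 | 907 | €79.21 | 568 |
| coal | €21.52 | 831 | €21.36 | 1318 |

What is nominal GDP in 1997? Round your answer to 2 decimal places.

Nominal GDP 1997 = Σ (p_1997 × q_1997) = 21.84·201 + 60.16·91 + 79.21·568 + 21.36·1318 = 83008.16.

€83008.16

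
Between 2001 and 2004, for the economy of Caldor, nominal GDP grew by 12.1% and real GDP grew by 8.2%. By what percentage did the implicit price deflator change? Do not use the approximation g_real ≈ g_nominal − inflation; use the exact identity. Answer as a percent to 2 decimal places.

(1 + g_nom) = (1 + g_real)(1 + π), so π = 1.1210 / 1.0820 − 1 = 0.03604.

3.60%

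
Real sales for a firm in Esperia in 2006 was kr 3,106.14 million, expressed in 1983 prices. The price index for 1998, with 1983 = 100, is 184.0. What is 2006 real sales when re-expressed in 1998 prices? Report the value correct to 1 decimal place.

kr 5,715.3 million

Real sales in 1998 prices = Real sales in 1983 prices × (P_1998/P_1983) = 3106.14 × 1.840 = 5715.30.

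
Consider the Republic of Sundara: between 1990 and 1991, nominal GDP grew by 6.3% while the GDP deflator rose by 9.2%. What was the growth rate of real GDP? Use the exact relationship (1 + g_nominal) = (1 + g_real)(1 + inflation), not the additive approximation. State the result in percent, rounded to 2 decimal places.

(1 + g_nom) = (1 + g_real)(1 + π), so g_real = 1.0630 / 1.0920 − 1 = -0.02656.

-2.66%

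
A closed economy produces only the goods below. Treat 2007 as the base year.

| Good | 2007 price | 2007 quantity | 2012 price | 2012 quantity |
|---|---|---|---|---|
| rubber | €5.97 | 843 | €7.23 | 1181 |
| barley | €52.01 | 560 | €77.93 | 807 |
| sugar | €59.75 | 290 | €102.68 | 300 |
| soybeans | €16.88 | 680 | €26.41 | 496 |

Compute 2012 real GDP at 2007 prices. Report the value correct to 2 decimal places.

€75320.12

Real GDP 2012 = Σ (p_2007 × q_2012) = 5.97·1181 + 52.01·807 + 59.75·300 + 16.88·496 = 75320.12.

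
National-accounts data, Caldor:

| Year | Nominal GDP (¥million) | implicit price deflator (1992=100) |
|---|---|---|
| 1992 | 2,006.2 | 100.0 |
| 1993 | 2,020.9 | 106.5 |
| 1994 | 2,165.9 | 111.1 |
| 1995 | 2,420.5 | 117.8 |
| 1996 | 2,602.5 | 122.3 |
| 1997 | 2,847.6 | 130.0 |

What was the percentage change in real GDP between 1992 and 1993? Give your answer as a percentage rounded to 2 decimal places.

Real GDP 1992 = 2006.2/1.000 = 2006.20.
Real GDP 1993 = 2020.9/1.065 = 1897.56.
Change = 1897.56/2006.20 − 1 = -0.0542.

-5.42%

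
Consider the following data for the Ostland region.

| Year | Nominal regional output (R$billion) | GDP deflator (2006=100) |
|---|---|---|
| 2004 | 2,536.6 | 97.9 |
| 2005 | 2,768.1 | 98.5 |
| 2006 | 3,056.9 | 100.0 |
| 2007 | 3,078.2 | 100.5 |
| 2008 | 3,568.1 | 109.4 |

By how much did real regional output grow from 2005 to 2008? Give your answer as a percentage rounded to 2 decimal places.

Real regional output 2005 = 2768.1/0.985 = 2810.25.
Real regional output 2008 = 3568.1/1.094 = 3261.52.
Change = 3261.52/2810.25 − 1 = 0.1606.

16.06%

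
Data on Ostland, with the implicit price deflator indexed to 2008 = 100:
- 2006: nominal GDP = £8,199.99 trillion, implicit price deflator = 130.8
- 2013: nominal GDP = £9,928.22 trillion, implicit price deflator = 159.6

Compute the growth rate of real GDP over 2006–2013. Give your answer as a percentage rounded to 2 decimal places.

Real GDP 2006 = 8199.99 / 1.308 = 6269.11.
Real GDP 2013 = 9928.22 / 1.596 = 6220.69.
Real growth = 6220.69 / 6269.11 − 1 = -0.0077.

-0.77%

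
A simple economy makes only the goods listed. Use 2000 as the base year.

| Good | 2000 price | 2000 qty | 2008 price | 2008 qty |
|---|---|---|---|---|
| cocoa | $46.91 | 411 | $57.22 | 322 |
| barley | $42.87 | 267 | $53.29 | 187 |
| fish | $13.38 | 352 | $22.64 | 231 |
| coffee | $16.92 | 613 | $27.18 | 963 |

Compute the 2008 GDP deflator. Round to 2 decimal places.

Nominal GDP 2008 = 57.22·322 + 53.29·187 + 22.64·231 + 27.18·963 = 59794.25.
Real GDP 2008 (at 2000 prices) = 46.91·322 + 42.87·187 + 13.38·231 + 16.92·963 = 42506.45.
Deflator = Nominal/Real × 100 = 59794.25/42506.45 × 100 = 140.671.

140.67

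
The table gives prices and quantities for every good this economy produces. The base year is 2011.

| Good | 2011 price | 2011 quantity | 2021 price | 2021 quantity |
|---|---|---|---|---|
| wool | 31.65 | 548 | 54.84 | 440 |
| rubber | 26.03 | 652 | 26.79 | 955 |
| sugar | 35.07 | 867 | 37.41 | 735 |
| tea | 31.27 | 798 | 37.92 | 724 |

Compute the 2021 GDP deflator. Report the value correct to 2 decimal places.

Nominal GDP 2021 = 54.84·440 + 26.79·955 + 37.41·735 + 37.92·724 = 104664.48.
Real GDP 2021 (at 2011 prices) = 31.65·440 + 26.03·955 + 35.07·735 + 31.27·724 = 87200.58.
Deflator = Nominal/Real × 100 = 104664.48/87200.58 × 100 = 120.027.

120.03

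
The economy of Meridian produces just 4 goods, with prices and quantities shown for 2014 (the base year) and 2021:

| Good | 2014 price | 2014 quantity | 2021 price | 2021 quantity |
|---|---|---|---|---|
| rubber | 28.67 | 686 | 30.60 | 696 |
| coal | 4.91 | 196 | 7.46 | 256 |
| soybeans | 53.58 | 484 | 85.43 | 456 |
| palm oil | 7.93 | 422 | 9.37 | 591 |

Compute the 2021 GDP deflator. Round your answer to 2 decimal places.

134.51

Nominal GDP 2021 = 30.60·696 + 7.46·256 + 85.43·456 + 9.37·591 = 67701.11.
Real GDP 2021 (at 2014 prices) = 28.67·696 + 4.91·256 + 53.58·456 + 7.93·591 = 50330.39.
Deflator = Nominal/Real × 100 = 67701.11/50330.39 × 100 = 134.513.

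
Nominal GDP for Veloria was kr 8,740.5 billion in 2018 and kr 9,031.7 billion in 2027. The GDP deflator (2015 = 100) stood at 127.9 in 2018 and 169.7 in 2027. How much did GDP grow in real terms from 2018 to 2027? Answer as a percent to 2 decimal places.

-22.12%

Real GDP 2018 = 8740.5 / 1.279 = 6833.85.
Real GDP 2027 = 9031.7 / 1.697 = 5322.16.
Real growth = 5322.16 / 6833.85 − 1 = -0.2212.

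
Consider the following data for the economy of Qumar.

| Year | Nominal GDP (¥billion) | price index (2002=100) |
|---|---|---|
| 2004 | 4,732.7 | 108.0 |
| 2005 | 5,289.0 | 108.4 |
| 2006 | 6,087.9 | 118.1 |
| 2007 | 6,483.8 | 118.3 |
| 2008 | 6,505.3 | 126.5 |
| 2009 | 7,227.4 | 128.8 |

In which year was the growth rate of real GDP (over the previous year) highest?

2005: real = 5289.0/1.084 = 4879.15; growth vs 2004 (4382.13) = 11.34%.
2006: real = 6087.9/1.181 = 5154.87; growth vs 2005 (4879.15) = 5.65%.
2007: real = 6483.8/1.183 = 5480.81; growth vs 2006 (5154.87) = 6.32%.
2008: real = 6505.3/1.265 = 5142.53; growth vs 2007 (5480.81) = -6.17%.
2009: real = 7227.4/1.288 = 5611.34; growth vs 2008 (5142.53) = 9.12%.

2005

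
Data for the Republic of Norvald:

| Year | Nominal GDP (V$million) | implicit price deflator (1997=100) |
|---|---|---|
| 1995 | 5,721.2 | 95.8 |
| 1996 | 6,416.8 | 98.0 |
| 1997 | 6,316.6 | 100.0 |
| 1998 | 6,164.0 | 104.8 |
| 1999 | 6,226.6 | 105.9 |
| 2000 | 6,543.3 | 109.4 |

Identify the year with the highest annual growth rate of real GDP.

1996: real = 6416.8/0.980 = 6547.76; growth vs 1995 (5972.03) = 9.64%.
1997: real = 6316.6/1.000 = 6316.60; growth vs 1996 (6547.76) = -3.53%.
1998: real = 6164.0/1.048 = 5881.68; growth vs 1997 (6316.60) = -6.89%.
1999: real = 6226.6/1.059 = 5879.70; growth vs 1998 (5881.68) = -0.03%.
2000: real = 6543.3/1.094 = 5981.08; growth vs 1999 (5879.70) = 1.72%.

1996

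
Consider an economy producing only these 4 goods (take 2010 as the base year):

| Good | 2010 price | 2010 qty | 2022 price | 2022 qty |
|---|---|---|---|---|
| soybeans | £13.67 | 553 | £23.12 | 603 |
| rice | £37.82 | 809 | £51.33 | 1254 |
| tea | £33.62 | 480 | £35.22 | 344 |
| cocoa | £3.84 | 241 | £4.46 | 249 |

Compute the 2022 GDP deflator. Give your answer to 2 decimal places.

Nominal GDP 2022 = 23.12·603 + 51.33·1254 + 35.22·344 + 4.46·249 = 91535.40.
Real GDP 2022 (at 2010 prices) = 13.67·603 + 37.82·1254 + 33.62·344 + 3.84·249 = 68190.73.
Deflator = Nominal/Real × 100 = 91535.40/68190.73 × 100 = 134.234.

134.23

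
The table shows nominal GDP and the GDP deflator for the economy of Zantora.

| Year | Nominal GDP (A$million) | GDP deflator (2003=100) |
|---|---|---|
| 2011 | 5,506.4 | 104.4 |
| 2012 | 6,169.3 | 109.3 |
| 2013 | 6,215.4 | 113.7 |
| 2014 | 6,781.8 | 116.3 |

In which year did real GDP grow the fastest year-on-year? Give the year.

2012: real = 6169.3/1.093 = 5644.37; growth vs 2011 (5274.33) = 7.02%.
2013: real = 6215.4/1.137 = 5466.49; growth vs 2012 (5644.37) = -3.15%.
2014: real = 6781.8/1.163 = 5831.30; growth vs 2013 (5466.49) = 6.67%.

2012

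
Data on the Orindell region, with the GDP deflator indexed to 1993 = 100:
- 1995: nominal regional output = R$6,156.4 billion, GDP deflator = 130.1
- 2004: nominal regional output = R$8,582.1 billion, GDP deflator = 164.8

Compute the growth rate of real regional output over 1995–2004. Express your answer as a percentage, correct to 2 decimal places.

10.05%

Deflate each year: 1995 → 6156.4/1.301 = 4732.05; 2004 → 8582.1/1.648 = 5207.58.
So real regional output changed by 5207.58/4732.05 − 1 = 0.1005, i.e. 10.05%.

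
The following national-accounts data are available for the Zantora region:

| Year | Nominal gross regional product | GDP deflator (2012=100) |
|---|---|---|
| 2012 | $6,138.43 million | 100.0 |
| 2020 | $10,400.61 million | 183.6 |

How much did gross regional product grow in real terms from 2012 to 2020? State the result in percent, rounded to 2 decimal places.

-7.72%

Real gross regional product 2012 = 6138.43 / 1.000 = 6138.43.
Real gross regional product 2020 = 10400.61 / 1.836 = 5664.82.
Real growth = 5664.82 / 6138.43 − 1 = -0.0772.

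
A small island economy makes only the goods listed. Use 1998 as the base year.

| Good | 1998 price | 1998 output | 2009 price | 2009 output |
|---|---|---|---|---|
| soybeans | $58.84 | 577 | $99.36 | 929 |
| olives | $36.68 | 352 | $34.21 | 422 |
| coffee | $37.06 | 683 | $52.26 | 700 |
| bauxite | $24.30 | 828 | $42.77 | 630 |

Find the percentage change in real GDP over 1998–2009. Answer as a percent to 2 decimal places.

20.69%

Real GDP 1998 = Nominal GDP 1998 = 58.84·577 + 36.68·352 + 37.06·683 + 24.30·828 = 92294.42.
Real GDP 2009 (at 1998 prices) = 58.84·929 + 36.68·422 + 37.06·700 + 24.30·630 = 111392.32.
Real growth = 111392.32/92294.42 − 1 = 0.2069.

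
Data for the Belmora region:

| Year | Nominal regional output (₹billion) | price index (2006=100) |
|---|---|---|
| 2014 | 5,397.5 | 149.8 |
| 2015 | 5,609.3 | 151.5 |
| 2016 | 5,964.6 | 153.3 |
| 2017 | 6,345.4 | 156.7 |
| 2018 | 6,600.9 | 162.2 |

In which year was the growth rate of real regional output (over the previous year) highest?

2015: real = 5609.3/1.515 = 3702.51; growth vs 2014 (3603.14) = 2.76%.
2016: real = 5964.6/1.533 = 3890.80; growth vs 2015 (3702.51) = 5.09%.
2017: real = 6345.4/1.567 = 4049.39; growth vs 2016 (3890.80) = 4.08%.
2018: real = 6600.9/1.622 = 4069.61; growth vs 2017 (4049.39) = 0.50%.

2016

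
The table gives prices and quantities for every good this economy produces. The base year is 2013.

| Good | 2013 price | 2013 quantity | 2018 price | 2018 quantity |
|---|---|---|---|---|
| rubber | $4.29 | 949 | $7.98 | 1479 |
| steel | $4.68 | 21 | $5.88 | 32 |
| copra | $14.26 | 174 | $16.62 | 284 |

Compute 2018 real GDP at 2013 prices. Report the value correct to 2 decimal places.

Real GDP 2018 = Σ (p_2013 × q_2018) = 4.29·1479 + 4.68·32 + 14.26·284 = 10544.51.

$10544.51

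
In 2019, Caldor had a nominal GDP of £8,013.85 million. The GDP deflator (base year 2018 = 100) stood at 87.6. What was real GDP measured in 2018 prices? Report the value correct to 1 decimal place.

Real GDP = Nominal / (GDP deflator/100) = 8013.85 / 0.876 = 9148.23.

£9,148.2 million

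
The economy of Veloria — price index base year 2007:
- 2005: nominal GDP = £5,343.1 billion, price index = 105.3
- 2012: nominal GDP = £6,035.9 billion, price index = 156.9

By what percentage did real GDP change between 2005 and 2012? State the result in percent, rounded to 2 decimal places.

Real GDP 2005 = 5343.1 / 1.053 = 5074.17.
Real GDP 2012 = 6035.9 / 1.569 = 3846.97.
Real growth = 3846.97 / 5074.17 − 1 = -0.2419.

-24.19%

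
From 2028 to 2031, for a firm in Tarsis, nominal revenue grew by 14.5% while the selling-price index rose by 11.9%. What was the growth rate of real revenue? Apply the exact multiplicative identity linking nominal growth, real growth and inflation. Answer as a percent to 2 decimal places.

2.32%

(1 + g_nom) = (1 + g_real)(1 + π), so g_real = 1.1450 / 1.1190 − 1 = 0.02324.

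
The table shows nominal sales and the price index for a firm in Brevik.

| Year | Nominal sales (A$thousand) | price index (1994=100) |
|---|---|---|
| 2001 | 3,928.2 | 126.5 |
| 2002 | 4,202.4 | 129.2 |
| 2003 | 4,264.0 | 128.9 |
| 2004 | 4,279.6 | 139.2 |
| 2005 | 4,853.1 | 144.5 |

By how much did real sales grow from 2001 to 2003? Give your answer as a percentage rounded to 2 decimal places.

Real sales 2001 = 3928.2/1.265 = 3105.30.
Real sales 2003 = 4264.0/1.289 = 3307.99.
Change = 3307.99/3105.30 − 1 = 0.0653.

6.53%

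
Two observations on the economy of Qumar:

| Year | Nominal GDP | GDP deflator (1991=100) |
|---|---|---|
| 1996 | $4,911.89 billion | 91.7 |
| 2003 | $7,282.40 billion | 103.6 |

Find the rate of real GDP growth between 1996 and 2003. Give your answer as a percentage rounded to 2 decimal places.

Real GDP 1996 = 4911.89 / 0.917 = 5356.48.
Real GDP 2003 = 7282.40 / 1.036 = 7029.34.
Real growth = 7029.34 / 5356.48 − 1 = 0.3123.

31.23%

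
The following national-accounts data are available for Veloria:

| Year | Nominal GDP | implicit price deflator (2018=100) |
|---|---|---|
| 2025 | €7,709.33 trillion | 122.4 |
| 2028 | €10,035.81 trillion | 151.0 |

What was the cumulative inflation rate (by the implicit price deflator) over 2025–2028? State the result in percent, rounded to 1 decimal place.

Price-level change = 151.0 / 122.4 − 1 = 0.2337.

23.4%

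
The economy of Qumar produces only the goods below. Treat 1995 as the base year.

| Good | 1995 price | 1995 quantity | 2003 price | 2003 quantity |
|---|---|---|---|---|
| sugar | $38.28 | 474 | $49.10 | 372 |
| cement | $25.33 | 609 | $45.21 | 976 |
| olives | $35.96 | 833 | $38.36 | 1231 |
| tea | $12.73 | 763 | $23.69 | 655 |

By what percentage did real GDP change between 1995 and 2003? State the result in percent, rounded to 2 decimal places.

Real GDP 1995 = Nominal GDP 1995 = 38.28·474 + 25.33·609 + 35.96·833 + 12.73·763 = 73238.36.
Real GDP 2003 (at 1995 prices) = 38.28·372 + 25.33·976 + 35.96·1231 + 12.73·655 = 91567.15.
Real growth = 91567.15/73238.36 − 1 = 0.2503.

25.03%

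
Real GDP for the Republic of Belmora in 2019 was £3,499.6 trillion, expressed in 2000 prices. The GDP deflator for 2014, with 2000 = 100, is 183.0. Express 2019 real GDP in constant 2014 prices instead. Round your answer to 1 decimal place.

Real GDP in 2014 prices = Real GDP in 2000 prices × (P_2014/P_2000) = 3499.6 × 1.830 = 6404.27.

£6,404.3 trillion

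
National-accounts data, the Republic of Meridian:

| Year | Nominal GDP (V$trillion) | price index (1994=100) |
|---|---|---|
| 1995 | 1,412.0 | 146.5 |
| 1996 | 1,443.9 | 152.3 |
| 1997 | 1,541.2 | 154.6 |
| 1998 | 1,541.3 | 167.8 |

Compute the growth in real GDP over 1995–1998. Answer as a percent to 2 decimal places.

Real GDP 1995 = 1412.0/1.465 = 963.82.
Real GDP 1998 = 1541.3/1.678 = 918.53.
Change = 918.53/963.82 − 1 = -0.0470.

-4.70%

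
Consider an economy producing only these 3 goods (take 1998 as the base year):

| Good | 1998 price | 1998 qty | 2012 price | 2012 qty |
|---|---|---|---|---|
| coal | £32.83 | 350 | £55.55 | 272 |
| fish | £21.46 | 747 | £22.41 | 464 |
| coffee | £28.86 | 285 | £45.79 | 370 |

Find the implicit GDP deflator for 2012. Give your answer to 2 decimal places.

Nominal GDP 2012 = 55.55·272 + 22.41·464 + 45.79·370 = 42450.14.
Real GDP 2012 (at 1998 prices) = 32.83·272 + 21.46·464 + 28.86·370 = 29565.40.
Deflator = Nominal/Real × 100 = 42450.14/29565.40 × 100 = 143.580.

143.58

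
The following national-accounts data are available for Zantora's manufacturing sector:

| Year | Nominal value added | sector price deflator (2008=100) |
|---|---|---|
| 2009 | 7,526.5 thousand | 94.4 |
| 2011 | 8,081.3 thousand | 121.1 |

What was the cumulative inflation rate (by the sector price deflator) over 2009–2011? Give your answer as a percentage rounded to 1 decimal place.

Price-level change = 121.1 / 94.4 − 1 = 0.2828.

28.3%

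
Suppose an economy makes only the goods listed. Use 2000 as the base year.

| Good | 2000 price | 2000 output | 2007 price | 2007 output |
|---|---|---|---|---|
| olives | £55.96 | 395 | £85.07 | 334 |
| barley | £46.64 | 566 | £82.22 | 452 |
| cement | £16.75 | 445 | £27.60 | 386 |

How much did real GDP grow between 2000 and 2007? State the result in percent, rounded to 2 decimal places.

-17.37%

Real GDP 2000 = Nominal GDP 2000 = 55.96·395 + 46.64·566 + 16.75·445 = 55956.19.
Real GDP 2007 (at 2000 prices) = 55.96·334 + 46.64·452 + 16.75·386 = 46237.42.
Real growth = 46237.42/55956.19 − 1 = -0.1737.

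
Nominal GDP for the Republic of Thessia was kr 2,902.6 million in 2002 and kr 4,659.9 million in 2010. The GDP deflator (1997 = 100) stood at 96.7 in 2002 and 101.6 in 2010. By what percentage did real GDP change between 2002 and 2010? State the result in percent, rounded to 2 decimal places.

52.80%

Deflate each year: 2002 → 2902.6/0.967 = 3001.65; 2010 → 4659.9/1.016 = 4586.52.
So real GDP changed by 4586.52/3001.65 − 1 = 0.5280, i.e. 52.80%.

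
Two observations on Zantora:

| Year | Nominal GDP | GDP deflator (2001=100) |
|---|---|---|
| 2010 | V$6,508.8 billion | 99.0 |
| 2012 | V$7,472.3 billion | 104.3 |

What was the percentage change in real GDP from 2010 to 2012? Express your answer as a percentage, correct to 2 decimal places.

8.97%

Deflate each year: 2010 → 6508.8/0.990 = 6574.55; 2012 → 7472.3/1.043 = 7164.24.
So real GDP changed by 7164.24/6574.55 − 1 = 0.0897, i.e. 8.97%.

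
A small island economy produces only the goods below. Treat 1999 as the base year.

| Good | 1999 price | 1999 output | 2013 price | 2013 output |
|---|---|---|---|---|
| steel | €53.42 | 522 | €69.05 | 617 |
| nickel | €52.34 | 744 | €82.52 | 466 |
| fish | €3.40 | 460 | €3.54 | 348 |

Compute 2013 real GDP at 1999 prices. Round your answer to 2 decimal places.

€58533.78

Real GDP 2013 = Σ (p_1999 × q_2013) = 53.42·617 + 52.34·466 + 3.40·348 = 58533.78.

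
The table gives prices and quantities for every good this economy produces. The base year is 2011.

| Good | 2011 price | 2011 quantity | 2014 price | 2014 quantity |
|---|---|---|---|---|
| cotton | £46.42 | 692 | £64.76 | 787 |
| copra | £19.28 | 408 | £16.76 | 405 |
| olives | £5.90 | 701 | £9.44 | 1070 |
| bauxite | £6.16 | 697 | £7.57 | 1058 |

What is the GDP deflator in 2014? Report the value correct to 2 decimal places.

Nominal GDP 2014 = 64.76·787 + 16.76·405 + 9.44·1070 + 7.57·1058 = 75863.78.
Real GDP 2014 (at 2011 prices) = 46.42·787 + 19.28·405 + 5.90·1070 + 6.16·1058 = 57171.22.
Deflator = Nominal/Real × 100 = 75863.78/57171.22 × 100 = 132.696.

132.70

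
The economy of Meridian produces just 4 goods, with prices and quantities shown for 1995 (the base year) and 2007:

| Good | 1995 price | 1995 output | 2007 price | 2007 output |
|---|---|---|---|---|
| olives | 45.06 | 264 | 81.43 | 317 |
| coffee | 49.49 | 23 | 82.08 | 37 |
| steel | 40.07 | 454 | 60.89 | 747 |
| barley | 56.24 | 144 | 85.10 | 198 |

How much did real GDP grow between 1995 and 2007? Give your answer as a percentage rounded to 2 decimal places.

45.41%

Real GDP 1995 = Nominal GDP 1995 = 45.06·264 + 49.49·23 + 40.07·454 + 56.24·144 = 39324.45.
Real GDP 2007 (at 1995 prices) = 45.06·317 + 49.49·37 + 40.07·747 + 56.24·198 = 57182.96.
Real growth = 57182.96/39324.45 − 1 = 0.4541.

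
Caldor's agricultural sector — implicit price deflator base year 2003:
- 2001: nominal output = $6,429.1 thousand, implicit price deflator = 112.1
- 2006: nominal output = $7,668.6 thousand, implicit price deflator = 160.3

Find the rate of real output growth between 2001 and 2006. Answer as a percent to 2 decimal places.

Real output 2001 = 6429.1 / 1.121 = 5735.15.
Real output 2006 = 7668.6 / 1.603 = 4783.91.
Real growth = 4783.91 / 5735.15 − 1 = -0.1659.

-16.59%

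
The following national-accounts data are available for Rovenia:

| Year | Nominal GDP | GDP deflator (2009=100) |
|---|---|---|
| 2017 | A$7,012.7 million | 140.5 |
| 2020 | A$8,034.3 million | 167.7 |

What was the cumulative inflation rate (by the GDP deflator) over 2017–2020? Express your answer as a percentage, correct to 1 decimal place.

19.4%

Price-level change = 167.7 / 140.5 − 1 = 0.1936.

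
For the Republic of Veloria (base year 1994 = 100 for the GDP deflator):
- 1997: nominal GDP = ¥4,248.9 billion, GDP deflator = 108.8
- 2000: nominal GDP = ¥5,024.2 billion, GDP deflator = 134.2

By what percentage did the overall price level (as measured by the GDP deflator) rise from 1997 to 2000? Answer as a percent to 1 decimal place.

Price-level change = 134.2 / 108.8 − 1 = 0.2335.

23.3%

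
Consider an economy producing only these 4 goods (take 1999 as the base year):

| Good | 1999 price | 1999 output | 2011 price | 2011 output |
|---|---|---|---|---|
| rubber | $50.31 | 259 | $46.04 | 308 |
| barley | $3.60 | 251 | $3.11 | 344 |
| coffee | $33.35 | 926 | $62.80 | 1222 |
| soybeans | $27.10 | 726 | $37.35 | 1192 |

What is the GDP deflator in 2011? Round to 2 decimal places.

Nominal GDP 2011 = 46.04·308 + 3.11·344 + 62.80·1222 + 37.35·1192 = 136512.96.
Real GDP 2011 (at 1999 prices) = 50.31·308 + 3.60·344 + 33.35·1222 + 27.10·1192 = 89790.78.
Deflator = Nominal/Real × 100 = 136512.96/89790.78 × 100 = 152.034.

152.03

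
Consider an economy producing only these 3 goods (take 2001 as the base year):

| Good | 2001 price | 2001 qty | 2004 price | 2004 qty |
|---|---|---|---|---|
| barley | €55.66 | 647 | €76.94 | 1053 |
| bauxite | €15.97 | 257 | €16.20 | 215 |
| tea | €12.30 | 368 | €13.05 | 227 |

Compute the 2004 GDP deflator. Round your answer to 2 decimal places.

Nominal GDP 2004 = 76.94·1053 + 16.20·215 + 13.05·227 = 87463.17.
Real GDP 2004 (at 2001 prices) = 55.66·1053 + 15.97·215 + 12.30·227 = 64835.63.
Deflator = Nominal/Real × 100 = 87463.17/64835.63 × 100 = 134.900.

134.90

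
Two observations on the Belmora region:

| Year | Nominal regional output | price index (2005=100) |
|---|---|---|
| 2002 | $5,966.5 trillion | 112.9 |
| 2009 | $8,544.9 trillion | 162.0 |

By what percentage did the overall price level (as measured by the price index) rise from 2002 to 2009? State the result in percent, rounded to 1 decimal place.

Price-level change = 162.0 / 112.9 − 1 = 0.4349.

43.5%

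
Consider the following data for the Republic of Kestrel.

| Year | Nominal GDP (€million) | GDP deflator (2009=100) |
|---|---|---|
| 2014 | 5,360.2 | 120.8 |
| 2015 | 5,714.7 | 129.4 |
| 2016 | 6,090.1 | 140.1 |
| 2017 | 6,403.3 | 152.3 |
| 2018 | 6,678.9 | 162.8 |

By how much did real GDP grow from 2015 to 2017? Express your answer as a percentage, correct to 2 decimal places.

-4.80%

Real GDP 2015 = 5714.7/1.294 = 4416.31.
Real GDP 2017 = 6403.3/1.523 = 4204.40.
Change = 4204.40/4416.31 − 1 = -0.0480.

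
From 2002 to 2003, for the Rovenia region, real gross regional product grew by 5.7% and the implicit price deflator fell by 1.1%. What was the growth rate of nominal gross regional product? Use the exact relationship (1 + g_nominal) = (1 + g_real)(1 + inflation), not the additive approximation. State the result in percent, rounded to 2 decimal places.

4.54%

(1 + g_nom) = (1 + g_real)(1 + π) = 1.0570 × 0.9890 = 1.04537.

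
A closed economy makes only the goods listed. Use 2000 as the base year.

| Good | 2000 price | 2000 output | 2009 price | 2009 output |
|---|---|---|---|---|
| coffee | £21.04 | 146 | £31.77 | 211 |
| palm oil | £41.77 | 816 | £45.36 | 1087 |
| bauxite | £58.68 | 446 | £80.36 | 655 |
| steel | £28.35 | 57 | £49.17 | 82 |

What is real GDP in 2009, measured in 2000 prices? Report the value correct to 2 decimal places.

Real GDP 2009 = Σ (p_2000 × q_2009) = 21.04·211 + 41.77·1087 + 58.68·655 + 28.35·82 = 90603.53.

£90603.53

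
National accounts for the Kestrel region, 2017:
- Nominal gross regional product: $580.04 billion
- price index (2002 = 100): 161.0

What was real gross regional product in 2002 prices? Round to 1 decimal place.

$360.3 billion

Real gross regional product = Nominal / (price index/100) = 580.04 / 1.610 = 360.27.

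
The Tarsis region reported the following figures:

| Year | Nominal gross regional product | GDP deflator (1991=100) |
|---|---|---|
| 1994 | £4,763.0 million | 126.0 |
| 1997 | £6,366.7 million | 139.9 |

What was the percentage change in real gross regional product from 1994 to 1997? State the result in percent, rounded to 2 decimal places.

Deflate each year: 1994 → 4763.0/1.260 = 3780.16; 1997 → 6366.7/1.399 = 4550.89.
So real gross regional product changed by 4550.89/3780.16 − 1 = 0.2039, i.e. 20.39%.

20.39%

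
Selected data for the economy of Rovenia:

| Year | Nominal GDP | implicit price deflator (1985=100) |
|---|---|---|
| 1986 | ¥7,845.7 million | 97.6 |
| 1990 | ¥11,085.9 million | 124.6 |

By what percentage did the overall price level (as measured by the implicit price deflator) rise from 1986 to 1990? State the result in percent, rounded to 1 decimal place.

27.7%

Price-level change = 124.6 / 97.6 − 1 = 0.2766.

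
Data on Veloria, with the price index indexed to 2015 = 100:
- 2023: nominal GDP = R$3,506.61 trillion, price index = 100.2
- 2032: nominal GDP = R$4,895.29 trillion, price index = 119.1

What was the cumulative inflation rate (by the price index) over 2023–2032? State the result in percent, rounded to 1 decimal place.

18.9%

Price-level change = 119.1 / 100.2 − 1 = 0.1886.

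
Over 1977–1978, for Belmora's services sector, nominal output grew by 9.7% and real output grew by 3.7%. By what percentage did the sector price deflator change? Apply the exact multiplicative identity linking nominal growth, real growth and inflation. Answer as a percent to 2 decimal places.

5.79%

(1 + g_nom) = (1 + g_real)(1 + π), so π = 1.0970 / 1.0370 − 1 = 0.05786.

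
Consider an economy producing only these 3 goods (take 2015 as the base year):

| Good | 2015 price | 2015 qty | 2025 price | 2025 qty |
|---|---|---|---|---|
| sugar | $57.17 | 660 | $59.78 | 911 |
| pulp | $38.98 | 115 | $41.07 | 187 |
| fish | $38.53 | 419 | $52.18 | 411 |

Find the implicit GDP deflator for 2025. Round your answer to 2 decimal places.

Nominal GDP 2025 = 59.78·911 + 41.07·187 + 52.18·411 = 83585.65.
Real GDP 2025 (at 2015 prices) = 57.17·911 + 38.98·187 + 38.53·411 = 75206.96.
Deflator = Nominal/Real × 100 = 83585.65/75206.96 × 100 = 111.141.

111.14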